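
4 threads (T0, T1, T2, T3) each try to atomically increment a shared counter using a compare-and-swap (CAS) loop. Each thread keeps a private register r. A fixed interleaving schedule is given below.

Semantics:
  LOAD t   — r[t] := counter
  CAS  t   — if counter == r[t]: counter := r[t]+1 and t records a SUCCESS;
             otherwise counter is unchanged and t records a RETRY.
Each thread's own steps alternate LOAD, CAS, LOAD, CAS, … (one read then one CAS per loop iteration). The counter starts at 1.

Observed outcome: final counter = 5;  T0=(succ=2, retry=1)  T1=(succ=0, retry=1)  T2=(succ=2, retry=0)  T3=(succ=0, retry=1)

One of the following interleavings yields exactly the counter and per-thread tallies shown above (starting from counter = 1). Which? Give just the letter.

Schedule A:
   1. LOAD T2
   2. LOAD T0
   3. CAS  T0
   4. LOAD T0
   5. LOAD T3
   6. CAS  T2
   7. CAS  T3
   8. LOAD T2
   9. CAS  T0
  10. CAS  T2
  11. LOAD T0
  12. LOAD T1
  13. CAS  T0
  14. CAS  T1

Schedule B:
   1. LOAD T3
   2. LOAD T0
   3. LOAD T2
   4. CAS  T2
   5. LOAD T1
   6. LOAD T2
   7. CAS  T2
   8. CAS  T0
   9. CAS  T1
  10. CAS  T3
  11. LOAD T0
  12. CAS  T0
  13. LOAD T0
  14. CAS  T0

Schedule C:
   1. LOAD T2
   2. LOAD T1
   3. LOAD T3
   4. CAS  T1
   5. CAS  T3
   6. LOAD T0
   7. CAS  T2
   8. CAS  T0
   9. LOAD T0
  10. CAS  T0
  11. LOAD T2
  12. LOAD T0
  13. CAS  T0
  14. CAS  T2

B

Run B:
#1 T3 reads 1
#2 T0 reads 1
#3 T2 reads 1
#4 T2 CAS(1→2) writes; counter now 2
#5 T1 reads 2
#6 T2 reads 2
#7 T2 CAS(2→3) writes; counter now 3
#8 T0 CAS(1→2) fails; counter now 3
#9 T1 CAS(2→3) fails; counter now 3
#10 T3 CAS(1→2) fails; counter now 3
#11 T0 reads 3
#12 T0 CAS(3→4) writes; counter now 4
#13 T0 reads 4
#14 T0 CAS(4→5) writes; counter now 5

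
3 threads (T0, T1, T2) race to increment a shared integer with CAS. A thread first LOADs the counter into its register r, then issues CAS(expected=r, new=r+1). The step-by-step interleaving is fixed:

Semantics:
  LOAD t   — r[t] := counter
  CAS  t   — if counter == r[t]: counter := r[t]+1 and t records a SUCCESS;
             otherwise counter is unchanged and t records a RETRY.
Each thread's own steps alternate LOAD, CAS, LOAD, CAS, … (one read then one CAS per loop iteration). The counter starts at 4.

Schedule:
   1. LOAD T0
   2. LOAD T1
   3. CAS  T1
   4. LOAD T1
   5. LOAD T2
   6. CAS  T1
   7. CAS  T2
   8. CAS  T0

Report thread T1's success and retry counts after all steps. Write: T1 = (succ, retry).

T0 LOAD — after: cnt=4, r=4 — load
T1 LOAD — after: cnt=4, r=4 — load
T1 CAS — after: cnt=5, r=4 — ok
T1 LOAD — after: cnt=5, r=5 — load
T2 LOAD — after: cnt=5, r=5 — load
T1 CAS — after: cnt=6, r=5 — ok
T2 CAS — after: cnt=6, r=5 — retry
T0 CAS — after: cnt=6, r=4 — retry

T1 = (2, 0)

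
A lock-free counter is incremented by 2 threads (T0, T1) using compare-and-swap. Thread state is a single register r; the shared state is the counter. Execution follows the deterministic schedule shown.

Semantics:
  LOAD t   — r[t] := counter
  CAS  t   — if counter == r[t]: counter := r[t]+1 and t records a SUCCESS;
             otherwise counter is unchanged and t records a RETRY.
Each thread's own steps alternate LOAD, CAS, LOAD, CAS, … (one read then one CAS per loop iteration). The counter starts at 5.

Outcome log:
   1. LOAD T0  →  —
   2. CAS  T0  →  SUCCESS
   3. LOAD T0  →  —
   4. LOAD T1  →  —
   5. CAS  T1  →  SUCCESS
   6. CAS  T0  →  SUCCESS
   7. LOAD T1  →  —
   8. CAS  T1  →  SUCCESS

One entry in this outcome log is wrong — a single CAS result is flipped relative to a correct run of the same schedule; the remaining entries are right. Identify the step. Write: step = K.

step = 6

Reference trace:
[1] T0.load  rd  (counter 5, T0.r 5)
[2] T0.cas  hit  (counter 6, T0.r 5)
[3] T0.load  rd  (counter 6, T0.r 6)
[4] T1.load  rd  (counter 6, T1.r 6)
[5] T1.cas  hit  (counter 7, T1.r 6)
[6] T0.cas  miss  (counter 7, T0.r 6)
[7] T1.load  rd  (counter 7, T1.r 7)
[8] T1.cas  hit  (counter 8, T1.r 7)
Mismatch at 6.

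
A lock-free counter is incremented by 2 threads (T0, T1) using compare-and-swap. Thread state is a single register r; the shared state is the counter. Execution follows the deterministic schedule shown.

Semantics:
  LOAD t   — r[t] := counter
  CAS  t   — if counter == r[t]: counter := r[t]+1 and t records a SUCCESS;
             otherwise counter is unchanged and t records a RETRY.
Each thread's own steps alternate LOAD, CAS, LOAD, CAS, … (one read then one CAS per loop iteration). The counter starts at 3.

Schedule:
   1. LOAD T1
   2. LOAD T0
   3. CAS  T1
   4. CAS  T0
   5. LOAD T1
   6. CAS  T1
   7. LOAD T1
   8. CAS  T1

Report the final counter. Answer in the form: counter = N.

   1) LOAD T1:  M=3  r_T1=3
   2) LOAD T0:  M=3  r_T0=3
   3) CAS  T1:  M=4  r_T1=3 ✓
   4) CAS  T0:  M=4  r_T0=3 ✗
   5) LOAD T1:  M=4  r_T1=4
   6) CAS  T1:  M=5  r_T1=4 ✓
   7) LOAD T1:  M=5  r_T1=5
   8) CAS  T1:  M=6  r_T1=5 ✓

counter = 6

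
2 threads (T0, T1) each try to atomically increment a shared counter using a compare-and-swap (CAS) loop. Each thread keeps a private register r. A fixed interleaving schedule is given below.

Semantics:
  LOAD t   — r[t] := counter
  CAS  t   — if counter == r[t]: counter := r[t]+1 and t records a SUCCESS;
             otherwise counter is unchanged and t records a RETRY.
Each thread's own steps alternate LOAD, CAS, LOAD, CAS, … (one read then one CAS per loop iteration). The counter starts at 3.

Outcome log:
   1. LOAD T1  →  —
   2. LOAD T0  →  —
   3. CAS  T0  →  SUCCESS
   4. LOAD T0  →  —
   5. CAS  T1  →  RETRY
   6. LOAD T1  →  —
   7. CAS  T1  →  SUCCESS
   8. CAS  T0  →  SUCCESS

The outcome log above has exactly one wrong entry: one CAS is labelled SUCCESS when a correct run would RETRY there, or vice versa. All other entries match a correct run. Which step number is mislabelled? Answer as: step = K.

Re-executing:
#1 T1 reads 3
#2 T0 reads 3
#3 T0 CAS(3→4) writes; counter now 4
#4 T0 reads 4
#5 T1 CAS(3→4) fails; counter now 4
#6 T1 reads 4
#7 T1 CAS(4→5) writes; counter now 5
#8 T0 CAS(4→5) fails; counter now 5
Mismatch at 8.

step = 8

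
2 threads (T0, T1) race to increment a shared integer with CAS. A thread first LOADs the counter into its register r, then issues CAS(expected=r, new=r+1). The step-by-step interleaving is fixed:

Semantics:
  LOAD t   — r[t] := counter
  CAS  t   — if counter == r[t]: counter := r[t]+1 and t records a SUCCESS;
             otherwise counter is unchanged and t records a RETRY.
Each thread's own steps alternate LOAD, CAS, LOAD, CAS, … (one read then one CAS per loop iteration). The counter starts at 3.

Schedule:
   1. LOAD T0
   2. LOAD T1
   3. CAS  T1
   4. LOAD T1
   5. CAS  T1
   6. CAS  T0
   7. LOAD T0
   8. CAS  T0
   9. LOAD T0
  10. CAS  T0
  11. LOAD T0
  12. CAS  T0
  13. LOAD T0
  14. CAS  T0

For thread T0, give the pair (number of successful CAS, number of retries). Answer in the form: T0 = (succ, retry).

T0 = (4, 1)

[1] T0.load  rd  (counter 3, T0.r 3)
[2] T1.load  rd  (counter 3, T1.r 3)
[3] T1.cas  hit  (counter 4, T1.r 3)
[4] T1.load  rd  (counter 4, T1.r 4)
[5] T1.cas  hit  (counter 5, T1.r 4)
[6] T0.cas  miss  (counter 5, T0.r 3)
[7] T0.load  rd  (counter 5, T0.r 5)
[8] T0.cas  hit  (counter 6, T0.r 5)
[9] T0.load  rd  (counter 6, T0.r 6)
[10] T0.cas  hit  (counter 7, T0.r 6)
[11] T0.load  rd  (counter 7, T0.r 7)
[12] T0.cas  hit  (counter 8, T0.r 7)
[13] T0.load  rd  (counter 8, T0.r 8)
[14] T0.cas  hit  (counter 9, T0.r 8)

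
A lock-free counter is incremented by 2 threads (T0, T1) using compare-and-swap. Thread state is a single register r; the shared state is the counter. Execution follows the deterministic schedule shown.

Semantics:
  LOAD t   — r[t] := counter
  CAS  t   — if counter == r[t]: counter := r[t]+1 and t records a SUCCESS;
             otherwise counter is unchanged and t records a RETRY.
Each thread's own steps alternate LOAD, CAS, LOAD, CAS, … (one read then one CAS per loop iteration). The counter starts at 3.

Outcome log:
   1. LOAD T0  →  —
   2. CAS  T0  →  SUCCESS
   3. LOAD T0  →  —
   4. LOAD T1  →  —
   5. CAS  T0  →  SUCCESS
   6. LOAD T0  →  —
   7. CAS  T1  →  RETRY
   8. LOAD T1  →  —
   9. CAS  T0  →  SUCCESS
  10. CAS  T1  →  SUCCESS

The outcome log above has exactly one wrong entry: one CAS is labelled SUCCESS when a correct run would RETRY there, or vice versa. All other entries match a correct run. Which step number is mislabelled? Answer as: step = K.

step = 10

Re-executing:
1. LOAD T0 → mem=3 r[T0]=3 [LOAD]
2. CAS T0 → mem=4 r[T0]=3 [OK]
3. LOAD T0 → mem=4 r[T0]=4 [LOAD]
4. LOAD T1 → mem=4 r[T1]=4 [LOAD]
5. CAS T0 → mem=5 r[T0]=4 [OK]
6. LOAD T0 → mem=5 r[T0]=5 [LOAD]
7. CAS T1 → mem=5 r[T1]=4 [RETRY]
8. LOAD T1 → mem=5 r[T1]=5 [LOAD]
9. CAS T0 → mem=6 r[T0]=5 [OK]
10. CAS T1 → mem=6 r[T1]=5 [RETRY]
Flip is step 10.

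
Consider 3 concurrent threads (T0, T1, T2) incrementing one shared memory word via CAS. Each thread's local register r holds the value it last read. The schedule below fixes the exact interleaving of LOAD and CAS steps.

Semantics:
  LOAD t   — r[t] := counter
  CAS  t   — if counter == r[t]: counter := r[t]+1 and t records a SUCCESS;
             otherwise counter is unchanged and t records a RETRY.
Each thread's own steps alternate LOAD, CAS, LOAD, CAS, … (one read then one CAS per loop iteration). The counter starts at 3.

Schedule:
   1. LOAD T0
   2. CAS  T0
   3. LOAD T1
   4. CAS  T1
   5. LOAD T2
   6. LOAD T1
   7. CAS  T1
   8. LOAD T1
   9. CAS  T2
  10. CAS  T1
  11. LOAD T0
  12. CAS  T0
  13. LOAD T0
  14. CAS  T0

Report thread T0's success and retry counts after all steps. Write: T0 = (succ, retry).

T0 = (3, 0)

1. LOAD T0 → mem=3 r[T0]=3 [LOAD]
2. CAS T0 → mem=4 r[T0]=3 [OK]
3. LOAD T1 → mem=4 r[T1]=4 [LOAD]
4. CAS T1 → mem=5 r[T1]=4 [OK]
5. LOAD T2 → mem=5 r[T2]=5 [LOAD]
6. LOAD T1 → mem=5 r[T1]=5 [LOAD]
7. CAS T1 → mem=6 r[T1]=5 [OK]
8. LOAD T1 → mem=6 r[T1]=6 [LOAD]
9. CAS T2 → mem=6 r[T2]=5 [RETRY]
10. CAS T1 → mem=7 r[T1]=6 [OK]
11. LOAD T0 → mem=7 r[T0]=7 [LOAD]
12. CAS T0 → mem=8 r[T0]=7 [OK]
13. LOAD T0 → mem=8 r[T0]=8 [LOAD]
14. CAS T0 → mem=9 r[T0]=8 [OK]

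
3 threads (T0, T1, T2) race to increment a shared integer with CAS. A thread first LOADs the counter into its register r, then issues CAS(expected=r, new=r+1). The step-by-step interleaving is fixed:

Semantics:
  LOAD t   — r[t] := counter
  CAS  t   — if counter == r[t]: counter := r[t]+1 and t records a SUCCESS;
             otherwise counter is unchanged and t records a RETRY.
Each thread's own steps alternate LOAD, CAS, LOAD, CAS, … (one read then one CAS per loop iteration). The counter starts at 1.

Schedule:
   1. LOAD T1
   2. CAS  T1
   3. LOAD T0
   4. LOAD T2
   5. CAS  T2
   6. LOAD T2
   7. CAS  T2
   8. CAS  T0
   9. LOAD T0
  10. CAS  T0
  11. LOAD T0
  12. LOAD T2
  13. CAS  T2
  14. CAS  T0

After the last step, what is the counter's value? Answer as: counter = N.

[1] T1.load  rd  (counter 1, T1.r 1)
[2] T1.cas  hit  (counter 2, T1.r 1)
[3] T0.load  rd  (counter 2, T0.r 2)
[4] T2.load  rd  (counter 2, T2.r 2)
[5] T2.cas  hit  (counter 3, T2.r 2)
[6] T2.load  rd  (counter 3, T2.r 3)
[7] T2.cas  hit  (counter 4, T2.r 3)
[8] T0.cas  miss  (counter 4, T0.r 2)
[9] T0.load  rd  (counter 4, T0.r 4)
[10] T0.cas  hit  (counter 5, T0.r 4)
[11] T0.load  rd  (counter 5, T0.r 5)
[12] T2.load  rd  (counter 5, T2.r 5)
[13] T2.cas  hit  (counter 6, T2.r 5)
[14] T0.cas  miss  (counter 6, T0.r 5)

counter = 6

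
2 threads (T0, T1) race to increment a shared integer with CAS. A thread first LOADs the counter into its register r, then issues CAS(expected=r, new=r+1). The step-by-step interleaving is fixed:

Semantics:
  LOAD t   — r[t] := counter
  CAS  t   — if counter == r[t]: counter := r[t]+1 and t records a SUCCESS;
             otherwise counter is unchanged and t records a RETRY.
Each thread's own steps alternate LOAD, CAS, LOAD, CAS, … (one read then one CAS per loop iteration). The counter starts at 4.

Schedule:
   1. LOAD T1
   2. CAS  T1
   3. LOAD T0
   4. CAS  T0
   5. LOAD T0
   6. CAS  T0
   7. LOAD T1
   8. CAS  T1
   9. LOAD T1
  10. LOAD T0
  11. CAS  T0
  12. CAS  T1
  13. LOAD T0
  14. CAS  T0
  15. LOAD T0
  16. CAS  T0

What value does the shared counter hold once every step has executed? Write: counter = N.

#1 T1 reads 4
#2 T1 CAS(4→5) writes; counter now 5
#3 T0 reads 5
#4 T0 CAS(5→6) writes; counter now 6
#5 T0 reads 6
#6 T0 CAS(6→7) writes; counter now 7
#7 T1 reads 7
#8 T1 CAS(7→8) writes; counter now 8
#9 T1 reads 8
#10 T0 reads 8
#11 T0 CAS(8→9) writes; counter now 9
#12 T1 CAS(8→9) fails; counter now 9
#13 T0 reads 9
#14 T0 CAS(9→10) writes; counter now 10
#15 T0 reads 10
#16 T0 CAS(10→11) writes; counter now 11

counter = 11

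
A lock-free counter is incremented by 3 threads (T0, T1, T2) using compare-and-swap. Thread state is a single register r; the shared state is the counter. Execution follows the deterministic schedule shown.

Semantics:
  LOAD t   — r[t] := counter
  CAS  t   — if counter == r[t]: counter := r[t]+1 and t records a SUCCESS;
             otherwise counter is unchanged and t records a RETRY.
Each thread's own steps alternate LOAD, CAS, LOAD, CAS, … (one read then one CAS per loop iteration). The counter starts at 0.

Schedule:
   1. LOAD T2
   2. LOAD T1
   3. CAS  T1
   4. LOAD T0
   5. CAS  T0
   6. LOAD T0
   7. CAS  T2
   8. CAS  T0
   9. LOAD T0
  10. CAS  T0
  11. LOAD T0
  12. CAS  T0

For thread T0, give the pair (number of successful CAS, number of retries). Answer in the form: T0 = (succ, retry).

#1 T2 reads 0
#2 T1 reads 0
#3 T1 CAS(0→1) writes; counter now 1
#4 T0 reads 1
#5 T0 CAS(1→2) writes; counter now 2
#6 T0 reads 2
#7 T2 CAS(0→1) fails; counter now 2
#8 T0 CAS(2→3) writes; counter now 3
#9 T0 reads 3
#10 T0 CAS(3→4) writes; counter now 4
#11 T0 reads 4
#12 T0 CAS(4→5) writes; counter now 5

T0 = (4, 0)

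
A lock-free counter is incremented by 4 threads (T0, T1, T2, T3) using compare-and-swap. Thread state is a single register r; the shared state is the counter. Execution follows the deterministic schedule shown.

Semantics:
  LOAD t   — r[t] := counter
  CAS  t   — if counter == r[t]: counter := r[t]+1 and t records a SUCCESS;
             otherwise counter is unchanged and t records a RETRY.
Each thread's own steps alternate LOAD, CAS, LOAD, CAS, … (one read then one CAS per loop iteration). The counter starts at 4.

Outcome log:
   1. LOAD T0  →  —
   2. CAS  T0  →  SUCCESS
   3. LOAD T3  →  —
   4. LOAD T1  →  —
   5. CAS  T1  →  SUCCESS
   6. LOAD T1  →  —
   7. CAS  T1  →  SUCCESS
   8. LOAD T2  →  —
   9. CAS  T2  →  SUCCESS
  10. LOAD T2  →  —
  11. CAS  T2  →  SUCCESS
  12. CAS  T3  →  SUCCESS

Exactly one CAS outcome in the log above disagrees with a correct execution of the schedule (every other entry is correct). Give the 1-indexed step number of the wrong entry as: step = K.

Reference trace:
[1] T0.load  rd  (counter 4, T0.r 4)
[2] T0.cas  hit  (counter 5, T0.r 4)
[3] T3.load  rd  (counter 5, T3.r 5)
[4] T1.load  rd  (counter 5, T1.r 5)
[5] T1.cas  hit  (counter 6, T1.r 5)
[6] T1.load  rd  (counter 6, T1.r 6)
[7] T1.cas  hit  (counter 7, T1.r 6)
[8] T2.load  rd  (counter 7, T2.r 7)
[9] T2.cas  hit  (counter 8, T2.r 7)
[10] T2.load  rd  (counter 8, T2.r 8)
[11] T2.cas  hit  (counter 9, T2.r 8)
[12] T3.cas  miss  (counter 9, T3.r 5)
Mismatch at 12.

step = 12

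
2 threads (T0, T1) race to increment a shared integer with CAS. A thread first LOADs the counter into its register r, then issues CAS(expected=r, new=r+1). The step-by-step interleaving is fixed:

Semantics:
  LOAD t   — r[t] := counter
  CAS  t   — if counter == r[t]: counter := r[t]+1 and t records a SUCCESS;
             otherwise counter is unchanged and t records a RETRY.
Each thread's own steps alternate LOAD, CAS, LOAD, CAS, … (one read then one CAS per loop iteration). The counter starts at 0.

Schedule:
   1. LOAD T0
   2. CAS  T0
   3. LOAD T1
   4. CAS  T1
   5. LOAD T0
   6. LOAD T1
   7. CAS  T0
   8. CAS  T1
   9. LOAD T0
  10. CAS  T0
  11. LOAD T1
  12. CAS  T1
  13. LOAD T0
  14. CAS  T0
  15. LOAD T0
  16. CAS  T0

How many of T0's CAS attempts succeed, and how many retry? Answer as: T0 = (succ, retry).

step 1: T0 LOAD ⇒ load; ctr=0 reg=0
step 2: T0 CAS ⇒ ok; ctr=1 reg=0
step 3: T1 LOAD ⇒ load; ctr=1 reg=1
step 4: T1 CAS ⇒ ok; ctr=2 reg=1
step 5: T0 LOAD ⇒ load; ctr=2 reg=2
step 6: T1 LOAD ⇒ load; ctr=2 reg=2
step 7: T0 CAS ⇒ ok; ctr=3 reg=2
step 8: T1 CAS ⇒ retry; ctr=3 reg=2
step 9: T0 LOAD ⇒ load; ctr=3 reg=3
step 10: T0 CAS ⇒ ok; ctr=4 reg=3
step 11: T1 LOAD ⇒ load; ctr=4 reg=4
step 12: T1 CAS ⇒ ok; ctr=5 reg=4
step 13: T0 LOAD ⇒ load; ctr=5 reg=5
step 14: T0 CAS ⇒ ok; ctr=6 reg=5
step 15: T0 LOAD ⇒ load; ctr=6 reg=6
step 16: T0 CAS ⇒ ok; ctr=7 reg=6

T0 = (5, 0)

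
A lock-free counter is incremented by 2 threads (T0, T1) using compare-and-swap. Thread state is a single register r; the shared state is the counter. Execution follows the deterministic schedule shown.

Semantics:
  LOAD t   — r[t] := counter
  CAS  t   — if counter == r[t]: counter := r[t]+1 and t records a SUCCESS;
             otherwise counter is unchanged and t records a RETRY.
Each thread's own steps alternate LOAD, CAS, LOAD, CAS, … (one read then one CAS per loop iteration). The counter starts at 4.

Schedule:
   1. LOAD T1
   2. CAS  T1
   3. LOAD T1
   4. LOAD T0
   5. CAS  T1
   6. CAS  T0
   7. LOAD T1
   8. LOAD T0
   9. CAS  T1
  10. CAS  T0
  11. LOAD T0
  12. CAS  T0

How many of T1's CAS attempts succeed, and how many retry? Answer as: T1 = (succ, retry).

T1 LOAD — after: cnt=4, r=4 — load
T1 CAS — after: cnt=5, r=4 — ok
T1 LOAD — after: cnt=5, r=5 — load
T0 LOAD — after: cnt=5, r=5 — load
T1 CAS — after: cnt=6, r=5 — ok
T0 CAS — after: cnt=6, r=5 — retry
T1 LOAD — after: cnt=6, r=6 — load
T0 LOAD — after: cnt=6, r=6 — load
T1 CAS — after: cnt=7, r=6 — ok
T0 CAS — after: cnt=7, r=6 — retry
T0 LOAD — after: cnt=7, r=7 — load
T0 CAS — after: cnt=8, r=7 — ok

T1 = (3, 0)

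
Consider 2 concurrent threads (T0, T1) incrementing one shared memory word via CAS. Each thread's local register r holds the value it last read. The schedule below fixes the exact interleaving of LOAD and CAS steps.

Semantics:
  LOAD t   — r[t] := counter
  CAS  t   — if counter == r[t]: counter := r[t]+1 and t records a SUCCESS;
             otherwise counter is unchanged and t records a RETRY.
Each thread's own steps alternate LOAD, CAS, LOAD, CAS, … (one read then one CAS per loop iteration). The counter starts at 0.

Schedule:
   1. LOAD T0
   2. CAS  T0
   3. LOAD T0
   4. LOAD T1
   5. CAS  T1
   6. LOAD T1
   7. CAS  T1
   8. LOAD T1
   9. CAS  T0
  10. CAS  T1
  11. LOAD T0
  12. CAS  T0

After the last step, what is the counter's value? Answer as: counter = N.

step 1: T0 LOAD ⇒ load; ctr=0 reg=0
step 2: T0 CAS ⇒ ok; ctr=1 reg=0
step 3: T0 LOAD ⇒ load; ctr=1 reg=1
step 4: T1 LOAD ⇒ load; ctr=1 reg=1
step 5: T1 CAS ⇒ ok; ctr=2 reg=1
step 6: T1 LOAD ⇒ load; ctr=2 reg=2
step 7: T1 CAS ⇒ ok; ctr=3 reg=2
step 8: T1 LOAD ⇒ load; ctr=3 reg=3
step 9: T0 CAS ⇒ retry; ctr=3 reg=1
step 10: T1 CAS ⇒ ok; ctr=4 reg=3
step 11: T0 LOAD ⇒ load; ctr=4 reg=4
step 12: T0 CAS ⇒ ok; ctr=5 reg=4

counter = 5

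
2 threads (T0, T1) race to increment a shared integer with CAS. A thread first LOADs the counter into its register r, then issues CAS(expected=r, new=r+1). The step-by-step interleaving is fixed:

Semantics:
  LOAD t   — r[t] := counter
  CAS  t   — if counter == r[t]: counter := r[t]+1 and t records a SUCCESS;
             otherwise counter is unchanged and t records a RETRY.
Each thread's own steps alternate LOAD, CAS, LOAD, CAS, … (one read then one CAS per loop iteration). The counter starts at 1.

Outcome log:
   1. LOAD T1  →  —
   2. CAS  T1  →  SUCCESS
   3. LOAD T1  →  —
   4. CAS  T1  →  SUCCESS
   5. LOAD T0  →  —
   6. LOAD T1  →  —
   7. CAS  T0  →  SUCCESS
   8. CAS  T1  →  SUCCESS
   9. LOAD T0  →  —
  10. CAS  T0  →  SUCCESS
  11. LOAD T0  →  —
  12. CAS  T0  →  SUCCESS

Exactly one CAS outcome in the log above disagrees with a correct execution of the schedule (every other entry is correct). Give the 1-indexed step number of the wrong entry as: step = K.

Reference trace:
[1] T1.load  rd  (counter 1, T1.r 1)
[2] T1.cas  hit  (counter 2, T1.r 1)
[3] T1.load  rd  (counter 2, T1.r 2)
[4] T1.cas  hit  (counter 3, T1.r 2)
[5] T0.load  rd  (counter 3, T0.r 3)
[6] T1.load  rd  (counter 3, T1.r 3)
[7] T0.cas  hit  (counter 4, T0.r 3)
[8] T1.cas  miss  (counter 4, T1.r 3)
[9] T0.load  rd  (counter 4, T0.r 4)
[10] T0.cas  hit  (counter 5, T0.r 4)
[11] T0.load  rd  (counter 5, T0.r 5)
[12] T0.cas  hit  (counter 6, T0.r 5)
Log disagrees first at step 8.

step = 8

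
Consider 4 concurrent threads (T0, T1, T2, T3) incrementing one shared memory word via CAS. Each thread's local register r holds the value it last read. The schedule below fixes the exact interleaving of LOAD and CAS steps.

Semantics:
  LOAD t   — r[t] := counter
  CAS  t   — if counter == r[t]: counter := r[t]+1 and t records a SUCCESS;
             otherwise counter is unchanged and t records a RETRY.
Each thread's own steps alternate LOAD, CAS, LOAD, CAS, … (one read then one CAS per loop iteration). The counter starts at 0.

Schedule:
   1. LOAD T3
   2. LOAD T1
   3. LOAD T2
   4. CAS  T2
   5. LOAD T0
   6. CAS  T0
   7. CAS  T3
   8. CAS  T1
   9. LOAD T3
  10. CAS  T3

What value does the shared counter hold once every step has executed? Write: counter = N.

[1] T3.load  rd  (counter 0, T3.r 0)
[2] T1.load  rd  (counter 0, T1.r 0)
[3] T2.load  rd  (counter 0, T2.r 0)
[4] T2.cas  hit  (counter 1, T2.r 0)
[5] T0.load  rd  (counter 1, T0.r 1)
[6] T0.cas  hit  (counter 2, T0.r 1)
[7] T3.cas  miss  (counter 2, T3.r 0)
[8] T1.cas  miss  (counter 2, T1.r 0)
[9] T3.load  rd  (counter 2, T3.r 2)
[10] T3.cas  hit  (counter 3, T3.r 2)

counter = 3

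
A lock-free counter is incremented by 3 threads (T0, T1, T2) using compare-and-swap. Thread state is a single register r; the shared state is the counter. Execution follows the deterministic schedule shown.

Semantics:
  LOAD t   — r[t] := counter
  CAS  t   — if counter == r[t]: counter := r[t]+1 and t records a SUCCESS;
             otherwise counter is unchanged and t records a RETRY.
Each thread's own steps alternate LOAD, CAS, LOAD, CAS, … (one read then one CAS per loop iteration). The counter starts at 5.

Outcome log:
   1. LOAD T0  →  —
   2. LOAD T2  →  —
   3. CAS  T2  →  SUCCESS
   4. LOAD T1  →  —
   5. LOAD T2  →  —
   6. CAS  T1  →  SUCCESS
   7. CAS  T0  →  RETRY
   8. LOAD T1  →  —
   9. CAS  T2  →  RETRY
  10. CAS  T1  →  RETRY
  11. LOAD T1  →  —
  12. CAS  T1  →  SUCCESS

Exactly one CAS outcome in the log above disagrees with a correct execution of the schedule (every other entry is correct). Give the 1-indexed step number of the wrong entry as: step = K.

step = 10

Correct run:
[1] T0.load  rd  (counter 5, T0.r 5)
[2] T2.load  rd  (counter 5, T2.r 5)
[3] T2.cas  hit  (counter 6, T2.r 5)
[4] T1.load  rd  (counter 6, T1.r 6)
[5] T2.load  rd  (counter 6, T2.r 6)
[6] T1.cas  hit  (counter 7, T1.r 6)
[7] T0.cas  miss  (counter 7, T0.r 5)
[8] T1.load  rd  (counter 7, T1.r 7)
[9] T2.cas  miss  (counter 7, T2.r 6)
[10] T1.cas  hit  (counter 8, T1.r 7)
[11] T1.load  rd  (counter 8, T1.r 8)
[12] T1.cas  hit  (counter 9, T1.r 8)
Flip is step 10.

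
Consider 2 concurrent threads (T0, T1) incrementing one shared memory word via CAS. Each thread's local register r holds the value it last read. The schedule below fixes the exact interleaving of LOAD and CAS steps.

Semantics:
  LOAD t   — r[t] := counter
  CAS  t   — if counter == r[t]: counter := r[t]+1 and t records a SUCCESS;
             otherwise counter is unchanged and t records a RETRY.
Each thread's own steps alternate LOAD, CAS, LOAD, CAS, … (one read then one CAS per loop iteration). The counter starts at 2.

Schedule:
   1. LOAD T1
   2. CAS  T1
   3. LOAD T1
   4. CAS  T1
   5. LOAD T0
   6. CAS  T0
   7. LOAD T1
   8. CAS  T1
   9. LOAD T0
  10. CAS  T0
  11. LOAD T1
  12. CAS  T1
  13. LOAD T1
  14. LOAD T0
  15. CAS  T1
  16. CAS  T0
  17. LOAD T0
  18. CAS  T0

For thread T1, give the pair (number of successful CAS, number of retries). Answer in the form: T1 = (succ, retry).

T1 = (5, 0)

[1] T1.load  rd  (counter 2, T1.r 2)
[2] T1.cas  hit  (counter 3, T1.r 2)
[3] T1.load  rd  (counter 3, T1.r 3)
[4] T1.cas  hit  (counter 4, T1.r 3)
[5] T0.load  rd  (counter 4, T0.r 4)
[6] T0.cas  hit  (counter 5, T0.r 4)
[7] T1.load  rd  (counter 5, T1.r 5)
[8] T1.cas  hit  (counter 6, T1.r 5)
[9] T0.load  rd  (counter 6, T0.r 6)
[10] T0.cas  hit  (counter 7, T0.r 6)
[11] T1.load  rd  (counter 7, T1.r 7)
[12] T1.cas  hit  (counter 8, T1.r 7)
[13] T1.load  rd  (counter 8, T1.r 8)
[14] T0.load  rd  (counter 8, T0.r 8)
[15] T1.cas  hit  (counter 9, T1.r 8)
[16] T0.cas  miss  (counter 9, T0.r 8)
[17] T0.load  rd  (counter 9, T0.r 9)
[18] T0.cas  hit  (counter 10, T0.r 9)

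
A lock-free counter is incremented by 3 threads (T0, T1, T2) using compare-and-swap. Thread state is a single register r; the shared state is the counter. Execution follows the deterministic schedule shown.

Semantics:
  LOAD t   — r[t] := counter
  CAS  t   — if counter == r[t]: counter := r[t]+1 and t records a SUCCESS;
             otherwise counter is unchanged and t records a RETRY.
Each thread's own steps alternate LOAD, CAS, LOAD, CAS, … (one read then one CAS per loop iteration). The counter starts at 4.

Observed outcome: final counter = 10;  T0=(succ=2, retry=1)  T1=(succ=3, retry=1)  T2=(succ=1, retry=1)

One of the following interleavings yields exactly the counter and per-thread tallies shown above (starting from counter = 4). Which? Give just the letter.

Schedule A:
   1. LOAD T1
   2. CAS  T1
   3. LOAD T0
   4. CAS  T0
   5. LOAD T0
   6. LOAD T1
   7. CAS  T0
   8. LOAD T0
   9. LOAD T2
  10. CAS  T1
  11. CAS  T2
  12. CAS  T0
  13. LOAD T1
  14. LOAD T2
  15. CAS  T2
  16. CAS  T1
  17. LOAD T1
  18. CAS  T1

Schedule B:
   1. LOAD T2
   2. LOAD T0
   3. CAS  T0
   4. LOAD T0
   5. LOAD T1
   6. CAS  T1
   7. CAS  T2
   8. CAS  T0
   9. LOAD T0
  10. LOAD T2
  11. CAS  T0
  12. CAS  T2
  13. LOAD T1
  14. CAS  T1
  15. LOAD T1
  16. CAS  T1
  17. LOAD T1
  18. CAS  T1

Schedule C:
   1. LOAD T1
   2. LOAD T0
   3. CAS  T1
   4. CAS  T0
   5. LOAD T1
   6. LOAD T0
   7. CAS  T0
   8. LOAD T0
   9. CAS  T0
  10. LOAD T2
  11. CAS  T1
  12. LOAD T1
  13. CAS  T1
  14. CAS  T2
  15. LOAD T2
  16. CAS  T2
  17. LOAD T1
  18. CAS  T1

C

Run C:
T1 LOAD — after: cnt=4, r=4 — load
T0 LOAD — after: cnt=4, r=4 — load
T1 CAS — after: cnt=5, r=4 — ok
T0 CAS — after: cnt=5, r=4 — retry
T1 LOAD — after: cnt=5, r=5 — load
T0 LOAD — after: cnt=5, r=5 — load
T0 CAS — after: cnt=6, r=5 — ok
T0 LOAD — after: cnt=6, r=6 — load
T0 CAS — after: cnt=7, r=6 — ok
T2 LOAD — after: cnt=7, r=7 — load
T1 CAS — after: cnt=7, r=5 — retry
T1 LOAD — after: cnt=7, r=7 — load
T1 CAS — after: cnt=8, r=7 — ok
T2 CAS — after: cnt=8, r=7 — retry
T2 LOAD — after: cnt=8, r=8 — load
T2 CAS — after: cnt=9, r=8 — ok
T1 LOAD — after: cnt=9, r=9 — load
T1 CAS — after: cnt=10, r=9 — ok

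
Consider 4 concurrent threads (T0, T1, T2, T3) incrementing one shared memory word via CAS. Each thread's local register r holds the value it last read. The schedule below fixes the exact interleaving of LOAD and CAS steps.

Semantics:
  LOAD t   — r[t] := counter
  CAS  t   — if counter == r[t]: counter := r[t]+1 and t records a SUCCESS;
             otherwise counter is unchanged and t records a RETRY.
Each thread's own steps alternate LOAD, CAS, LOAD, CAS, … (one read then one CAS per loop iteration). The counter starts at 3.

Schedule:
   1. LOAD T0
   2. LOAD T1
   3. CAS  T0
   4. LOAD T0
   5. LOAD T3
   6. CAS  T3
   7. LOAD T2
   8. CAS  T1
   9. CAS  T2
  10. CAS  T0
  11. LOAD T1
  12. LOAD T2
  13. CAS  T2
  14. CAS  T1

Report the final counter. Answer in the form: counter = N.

step 1: T0 LOAD ⇒ load; ctr=3 reg=3
step 2: T1 LOAD ⇒ load; ctr=3 reg=3
step 3: T0 CAS ⇒ ok; ctr=4 reg=3
step 4: T0 LOAD ⇒ load; ctr=4 reg=4
step 5: T3 LOAD ⇒ load; ctr=4 reg=4
step 6: T3 CAS ⇒ ok; ctr=5 reg=4
step 7: T2 LOAD ⇒ load; ctr=5 reg=5
step 8: T1 CAS ⇒ retry; ctr=5 reg=3
step 9: T2 CAS ⇒ ok; ctr=6 reg=5
step 10: T0 CAS ⇒ retry; ctr=6 reg=4
step 11: T1 LOAD ⇒ load; ctr=6 reg=6
step 12: T2 LOAD ⇒ load; ctr=6 reg=6
step 13: T2 CAS ⇒ ok; ctr=7 reg=6
step 14: T1 CAS ⇒ retry; ctr=7 reg=6

counter = 7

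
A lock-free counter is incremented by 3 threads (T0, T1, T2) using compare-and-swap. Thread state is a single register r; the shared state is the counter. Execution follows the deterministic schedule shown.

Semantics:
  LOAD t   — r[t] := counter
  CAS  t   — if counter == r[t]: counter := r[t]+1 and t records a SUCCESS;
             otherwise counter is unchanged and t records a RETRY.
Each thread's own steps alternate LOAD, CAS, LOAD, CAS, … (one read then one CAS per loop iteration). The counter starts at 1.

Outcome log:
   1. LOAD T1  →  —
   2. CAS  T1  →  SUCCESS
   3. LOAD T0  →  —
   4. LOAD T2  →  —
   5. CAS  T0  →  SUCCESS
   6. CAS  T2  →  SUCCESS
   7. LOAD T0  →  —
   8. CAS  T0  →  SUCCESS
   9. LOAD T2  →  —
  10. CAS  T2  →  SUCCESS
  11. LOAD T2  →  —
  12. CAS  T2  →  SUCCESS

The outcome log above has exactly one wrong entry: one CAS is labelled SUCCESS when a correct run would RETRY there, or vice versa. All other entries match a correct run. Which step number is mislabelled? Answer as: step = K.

Re-executing:
   1) LOAD T1:  M=1  r_T1=1
   2) CAS  T1:  M=2  r_T1=1 ✓
   3) LOAD T0:  M=2  r_T0=2
   4) LOAD T2:  M=2  r_T2=2
   5) CAS  T0:  M=3  r_T0=2 ✓
   6) CAS  T2:  M=3  r_T2=2 ✗
   7) LOAD T0:  M=3  r_T0=3
   8) CAS  T0:  M=4  r_T0=3 ✓
   9) LOAD T2:  M=4  r_T2=4
  10) CAS  T2:  M=5  r_T2=4 ✓
  11) LOAD T2:  M=5  r_T2=5
  12) CAS  T2:  M=6  r_T2=5 ✓
Mismatch at 6.

step = 6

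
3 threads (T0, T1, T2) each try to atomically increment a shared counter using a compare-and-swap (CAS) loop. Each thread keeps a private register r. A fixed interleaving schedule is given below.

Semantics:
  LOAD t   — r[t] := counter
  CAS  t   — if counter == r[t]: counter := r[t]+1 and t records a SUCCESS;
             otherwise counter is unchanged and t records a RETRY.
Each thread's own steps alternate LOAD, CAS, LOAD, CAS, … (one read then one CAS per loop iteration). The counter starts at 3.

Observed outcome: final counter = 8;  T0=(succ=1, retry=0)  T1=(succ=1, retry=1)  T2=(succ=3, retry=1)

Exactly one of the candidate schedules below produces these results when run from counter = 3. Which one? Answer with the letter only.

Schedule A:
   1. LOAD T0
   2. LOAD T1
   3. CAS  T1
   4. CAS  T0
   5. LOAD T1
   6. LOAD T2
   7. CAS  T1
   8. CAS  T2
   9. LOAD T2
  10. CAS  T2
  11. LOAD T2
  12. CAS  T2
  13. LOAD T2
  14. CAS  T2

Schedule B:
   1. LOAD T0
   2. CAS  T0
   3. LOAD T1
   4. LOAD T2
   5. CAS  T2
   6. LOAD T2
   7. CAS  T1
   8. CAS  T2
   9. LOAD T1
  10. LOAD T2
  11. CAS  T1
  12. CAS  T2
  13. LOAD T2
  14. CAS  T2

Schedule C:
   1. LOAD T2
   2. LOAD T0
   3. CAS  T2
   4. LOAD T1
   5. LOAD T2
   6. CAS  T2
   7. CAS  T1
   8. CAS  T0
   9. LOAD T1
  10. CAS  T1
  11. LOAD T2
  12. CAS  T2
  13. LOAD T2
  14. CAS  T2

Simulating candidate B:
step 1: T0 LOAD ⇒ load; ctr=3 reg=3
step 2: T0 CAS ⇒ ok; ctr=4 reg=3
step 3: T1 LOAD ⇒ load; ctr=4 reg=4
step 4: T2 LOAD ⇒ load; ctr=4 reg=4
step 5: T2 CAS ⇒ ok; ctr=5 reg=4
step 6: T2 LOAD ⇒ load; ctr=5 reg=5
step 7: T1 CAS ⇒ retry; ctr=5 reg=4
step 8: T2 CAS ⇒ ok; ctr=6 reg=5
step 9: T1 LOAD ⇒ load; ctr=6 reg=6
step 10: T2 LOAD ⇒ load; ctr=6 reg=6
step 11: T1 CAS ⇒ ok; ctr=7 reg=6
step 12: T2 CAS ⇒ retry; ctr=7 reg=6
step 13: T2 LOAD ⇒ load; ctr=7 reg=7
step 14: T2 CAS ⇒ ok; ctr=8 reg=7

B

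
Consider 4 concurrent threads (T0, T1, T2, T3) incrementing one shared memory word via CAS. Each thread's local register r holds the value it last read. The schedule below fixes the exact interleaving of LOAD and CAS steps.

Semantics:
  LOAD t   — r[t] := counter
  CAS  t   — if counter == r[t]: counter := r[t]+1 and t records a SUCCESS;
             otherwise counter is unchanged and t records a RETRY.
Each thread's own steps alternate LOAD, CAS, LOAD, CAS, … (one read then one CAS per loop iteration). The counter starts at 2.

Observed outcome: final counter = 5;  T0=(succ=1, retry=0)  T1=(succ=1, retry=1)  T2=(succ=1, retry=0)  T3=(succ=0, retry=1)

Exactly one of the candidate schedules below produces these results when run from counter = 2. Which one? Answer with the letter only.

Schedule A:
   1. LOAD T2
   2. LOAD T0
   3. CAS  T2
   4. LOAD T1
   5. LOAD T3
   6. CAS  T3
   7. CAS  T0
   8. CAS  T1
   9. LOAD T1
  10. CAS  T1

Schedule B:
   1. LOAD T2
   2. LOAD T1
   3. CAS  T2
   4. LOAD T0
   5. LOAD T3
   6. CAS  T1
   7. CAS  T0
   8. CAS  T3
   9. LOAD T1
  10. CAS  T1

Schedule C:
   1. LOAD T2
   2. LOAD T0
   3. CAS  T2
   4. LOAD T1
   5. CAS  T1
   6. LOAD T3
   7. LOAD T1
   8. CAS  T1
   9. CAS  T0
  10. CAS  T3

B

Tracing schedule B:
   1) LOAD T2:  M=2  r_T2=2
   2) LOAD T1:  M=2  r_T1=2
   3) CAS  T2:  M=3  r_T2=2 ✓
   4) LOAD T0:  M=3  r_T0=3
   5) LOAD T3:  M=3  r_T3=3
   6) CAS  T1:  M=3  r_T1=2 ✗
   7) CAS  T0:  M=4  r_T0=3 ✓
   8) CAS  T3:  M=4  r_T3=3 ✗
   9) LOAD T1:  M=4  r_T1=4
  10) CAS  T1:  M=5  r_T1=4 ✓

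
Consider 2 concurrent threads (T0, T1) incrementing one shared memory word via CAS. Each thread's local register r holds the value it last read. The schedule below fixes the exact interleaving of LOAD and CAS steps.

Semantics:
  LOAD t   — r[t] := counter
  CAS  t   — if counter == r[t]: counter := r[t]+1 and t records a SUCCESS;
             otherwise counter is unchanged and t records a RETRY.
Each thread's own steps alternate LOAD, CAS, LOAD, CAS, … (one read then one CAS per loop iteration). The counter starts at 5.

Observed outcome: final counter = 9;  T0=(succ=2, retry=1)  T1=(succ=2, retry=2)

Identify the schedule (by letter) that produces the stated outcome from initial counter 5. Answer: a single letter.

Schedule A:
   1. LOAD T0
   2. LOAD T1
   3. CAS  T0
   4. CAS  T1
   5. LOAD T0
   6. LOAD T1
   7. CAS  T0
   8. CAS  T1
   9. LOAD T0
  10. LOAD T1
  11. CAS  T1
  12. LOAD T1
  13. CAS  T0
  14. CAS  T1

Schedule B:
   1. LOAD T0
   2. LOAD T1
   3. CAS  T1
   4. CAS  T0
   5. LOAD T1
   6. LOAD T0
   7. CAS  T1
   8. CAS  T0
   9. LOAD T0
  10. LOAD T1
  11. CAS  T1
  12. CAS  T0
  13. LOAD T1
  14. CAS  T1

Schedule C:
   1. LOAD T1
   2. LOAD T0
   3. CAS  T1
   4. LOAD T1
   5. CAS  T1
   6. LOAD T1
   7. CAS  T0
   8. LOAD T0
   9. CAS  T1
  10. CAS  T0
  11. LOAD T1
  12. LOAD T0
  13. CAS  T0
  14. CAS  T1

A

Simulating candidate A:
[1] T0.load  rd  (counter 5, T0.r 5)
[2] T1.load  rd  (counter 5, T1.r 5)
[3] T0.cas  hit  (counter 6, T0.r 5)
[4] T1.cas  miss  (counter 6, T1.r 5)
[5] T0.load  rd  (counter 6, T0.r 6)
[6] T1.load  rd  (counter 6, T1.r 6)
[7] T0.cas  hit  (counter 7, T0.r 6)
[8] T1.cas  miss  (counter 7, T1.r 6)
[9] T0.load  rd  (counter 7, T0.r 7)
[10] T1.load  rd  (counter 7, T1.r 7)
[11] T1.cas  hit  (counter 8, T1.r 7)
[12] T1.load  rd  (counter 8, T1.r 8)
[13] T0.cas  miss  (counter 8, T0.r 7)
[14] T1.cas  hit  (counter 9, T1.r 8)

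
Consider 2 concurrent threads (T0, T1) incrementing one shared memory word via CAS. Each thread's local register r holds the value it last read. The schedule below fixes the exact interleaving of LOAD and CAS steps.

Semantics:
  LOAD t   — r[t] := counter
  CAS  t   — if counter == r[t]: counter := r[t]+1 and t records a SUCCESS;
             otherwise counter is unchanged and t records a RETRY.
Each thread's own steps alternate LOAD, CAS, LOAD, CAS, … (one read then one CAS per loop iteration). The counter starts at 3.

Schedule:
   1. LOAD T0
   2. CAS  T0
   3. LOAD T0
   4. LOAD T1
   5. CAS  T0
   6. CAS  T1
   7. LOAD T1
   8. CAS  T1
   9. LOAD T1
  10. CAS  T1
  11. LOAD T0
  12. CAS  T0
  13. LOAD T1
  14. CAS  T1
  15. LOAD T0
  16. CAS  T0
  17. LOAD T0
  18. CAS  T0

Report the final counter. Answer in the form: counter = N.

counter = 11

1. LOAD T0 → mem=3 r[T0]=3 [LOAD]
2. CAS T0 → mem=4 r[T0]=3 [OK]
3. LOAD T0 → mem=4 r[T0]=4 [LOAD]
4. LOAD T1 → mem=4 r[T1]=4 [LOAD]
5. CAS T0 → mem=5 r[T0]=4 [OK]
6. CAS T1 → mem=5 r[T1]=4 [RETRY]
7. LOAD T1 → mem=5 r[T1]=5 [LOAD]
8. CAS T1 → mem=6 r[T1]=5 [OK]
9. LOAD T1 → mem=6 r[T1]=6 [LOAD]
10. CAS T1 → mem=7 r[T1]=6 [OK]
11. LOAD T0 → mem=7 r[T0]=7 [LOAD]
12. CAS T0 → mem=8 r[T0]=7 [OK]
13. LOAD T1 → mem=8 r[T1]=8 [LOAD]
14. CAS T1 → mem=9 r[T1]=8 [OK]
15. LOAD T0 → mem=9 r[T0]=9 [LOAD]
16. CAS T0 → mem=10 r[T0]=9 [OK]
17. LOAD T0 → mem=10 r[T0]=10 [LOAD]
18. CAS T0 → mem=11 r[T0]=10 [OK]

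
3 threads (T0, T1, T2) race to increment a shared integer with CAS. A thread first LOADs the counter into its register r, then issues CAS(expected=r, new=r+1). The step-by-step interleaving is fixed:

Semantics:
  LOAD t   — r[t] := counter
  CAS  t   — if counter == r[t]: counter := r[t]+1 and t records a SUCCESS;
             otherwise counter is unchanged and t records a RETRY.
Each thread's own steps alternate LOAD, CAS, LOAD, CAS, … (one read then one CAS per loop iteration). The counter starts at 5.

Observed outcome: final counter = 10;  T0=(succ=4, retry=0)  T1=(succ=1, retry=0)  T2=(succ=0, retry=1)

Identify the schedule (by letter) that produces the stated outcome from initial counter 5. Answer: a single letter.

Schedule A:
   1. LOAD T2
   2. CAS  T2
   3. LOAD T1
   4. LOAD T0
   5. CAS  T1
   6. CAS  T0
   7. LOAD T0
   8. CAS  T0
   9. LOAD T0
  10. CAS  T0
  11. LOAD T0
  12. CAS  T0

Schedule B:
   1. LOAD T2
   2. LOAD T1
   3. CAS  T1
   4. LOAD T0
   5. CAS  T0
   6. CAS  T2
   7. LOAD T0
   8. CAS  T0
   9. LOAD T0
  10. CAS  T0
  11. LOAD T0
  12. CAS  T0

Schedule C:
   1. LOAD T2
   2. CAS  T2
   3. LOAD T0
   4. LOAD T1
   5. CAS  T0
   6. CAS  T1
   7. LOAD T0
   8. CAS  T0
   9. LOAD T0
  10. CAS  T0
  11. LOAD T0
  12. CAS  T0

Tracing schedule B:
#1 T2 reads 5
#2 T1 reads 5
#3 T1 CAS(5→6) writes; counter now 6
#4 T0 reads 6
#5 T0 CAS(6→7) writes; counter now 7
#6 T2 CAS(5→6) fails; counter now 7
#7 T0 reads 7
#8 T0 CAS(7→8) writes; counter now 8
#9 T0 reads 8
#10 T0 CAS(8→9) writes; counter now 9
#11 T0 reads 9
#12 T0 CAS(9→10) writes; counter now 10

B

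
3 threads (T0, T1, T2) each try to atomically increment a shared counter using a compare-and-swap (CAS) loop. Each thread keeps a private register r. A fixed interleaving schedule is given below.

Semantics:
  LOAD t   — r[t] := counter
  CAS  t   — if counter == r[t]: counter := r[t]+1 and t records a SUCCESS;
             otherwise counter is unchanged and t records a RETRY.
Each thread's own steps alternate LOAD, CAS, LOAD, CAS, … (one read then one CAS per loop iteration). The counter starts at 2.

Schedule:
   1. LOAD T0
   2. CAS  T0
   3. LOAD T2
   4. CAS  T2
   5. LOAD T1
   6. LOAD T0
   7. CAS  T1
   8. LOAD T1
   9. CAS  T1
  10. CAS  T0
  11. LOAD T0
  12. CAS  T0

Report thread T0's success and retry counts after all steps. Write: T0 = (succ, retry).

step 1: T0 LOAD ⇒ load; ctr=2 reg=2
step 2: T0 CAS ⇒ ok; ctr=3 reg=2
step 3: T2 LOAD ⇒ load; ctr=3 reg=3
step 4: T2 CAS ⇒ ok; ctr=4 reg=3
step 5: T1 LOAD ⇒ load; ctr=4 reg=4
step 6: T0 LOAD ⇒ load; ctr=4 reg=4
step 7: T1 CAS ⇒ ok; ctr=5 reg=4
step 8: T1 LOAD ⇒ load; ctr=5 reg=5
step 9: T1 CAS ⇒ ok; ctr=6 reg=5
step 10: T0 CAS ⇒ retry; ctr=6 reg=4
step 11: T0 LOAD ⇒ load; ctr=6 reg=6
step 12: T0 CAS ⇒ ok; ctr=7 reg=6

T0 = (2, 1)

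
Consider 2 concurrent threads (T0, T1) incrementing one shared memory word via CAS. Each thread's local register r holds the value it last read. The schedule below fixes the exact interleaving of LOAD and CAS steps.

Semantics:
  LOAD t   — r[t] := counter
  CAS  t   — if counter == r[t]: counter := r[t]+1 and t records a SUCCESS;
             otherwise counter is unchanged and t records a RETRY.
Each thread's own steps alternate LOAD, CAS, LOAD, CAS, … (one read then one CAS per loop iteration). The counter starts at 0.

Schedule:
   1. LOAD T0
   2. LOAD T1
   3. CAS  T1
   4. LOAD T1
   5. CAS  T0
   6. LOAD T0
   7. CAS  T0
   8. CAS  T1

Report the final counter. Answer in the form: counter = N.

#1 T0 reads 0
#2 T1 reads 0
#3 T1 CAS(0→1) writes; counter now 1
#4 T1 reads 1
#5 T0 CAS(0→1) fails; counter now 1
#6 T0 reads 1
#7 T0 CAS(1→2) writes; counter now 2
#8 T1 CAS(1→2) fails; counter now 2

counter = 2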